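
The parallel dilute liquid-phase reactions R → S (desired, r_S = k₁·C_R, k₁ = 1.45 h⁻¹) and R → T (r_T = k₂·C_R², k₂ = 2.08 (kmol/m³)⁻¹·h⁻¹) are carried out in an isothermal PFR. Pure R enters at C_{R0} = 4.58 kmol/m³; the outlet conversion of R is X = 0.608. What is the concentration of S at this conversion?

0.523 kmol/m³

C_R = C_{R0}(1−X) = 1.795 kmol/m³.
Along a PFR/batch, dC_S/dC_R = −r_S/(r_S+r_T) = −k₁/(k₁+k₂·C_R).
Integrating from C_{R0} to C_R: C_S = (1.45/2.08)·ln[(1.45+2.08·4.58)/(1.45+2.08·1.80)] = 0.6971·ln(10.98/5.184) = 0.5229 kmol/m³.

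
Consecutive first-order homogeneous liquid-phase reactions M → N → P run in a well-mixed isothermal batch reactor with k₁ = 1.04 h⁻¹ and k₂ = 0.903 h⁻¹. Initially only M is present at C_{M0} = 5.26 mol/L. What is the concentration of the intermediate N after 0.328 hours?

1.30 mol/L

For first-order series with pure M initially, C_N(t) = k₁C_{M0}/(k₂−k₁)·(e^(−k₁t) − e^(−k₂t)).
e^(−k₁t) = e^(−1.04×0.328) = e^(−0.3411) = 0.7110; e^(−k₂t) = e^(−0.2962) = 0.7437.
C_N = 1.04×5.26/(0.903−1.04) × (0.7110−0.7437) = (-39.93)×(-0.03268) = 1.305 mol/L.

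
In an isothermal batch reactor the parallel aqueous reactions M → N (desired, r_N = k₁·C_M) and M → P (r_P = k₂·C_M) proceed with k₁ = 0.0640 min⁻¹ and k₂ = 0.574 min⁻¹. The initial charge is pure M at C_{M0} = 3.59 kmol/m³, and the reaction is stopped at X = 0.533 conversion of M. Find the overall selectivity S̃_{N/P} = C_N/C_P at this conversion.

C_M = C_{M0}(1−X) = 1.677 kmol/m³.
Both paths are first order in M, so the instantaneous fraction to N is constant: dC_N/d(−C_M) = k₁/(k₁+k₂) = 0.1003.
C_N = 0.1003·(C_{M0}−C_M) = 0.1003×1.913 = 0.192 kmol/m³.
C_P = (C_{M0}−C_M)−C_N = 1.722 kmol/m³; S̃_{N/P} = 0.1919/1.722 = 0.111.

0.111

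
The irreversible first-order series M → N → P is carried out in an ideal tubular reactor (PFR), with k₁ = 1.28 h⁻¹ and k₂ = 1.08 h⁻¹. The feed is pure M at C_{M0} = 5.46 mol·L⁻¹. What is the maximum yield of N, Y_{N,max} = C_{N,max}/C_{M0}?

0.400

Evaluating C_N at τ_opt = ln(k₂/k₁)/(k₂−k₁) gives C_{N,max}/C_{M0} = (k₁/k₂)^[k₂/(k₂−k₁)].
= (1.28/1.08)^(1.08/(1.08−1.28)) = (1.185)^(-5.400) = 0.3995.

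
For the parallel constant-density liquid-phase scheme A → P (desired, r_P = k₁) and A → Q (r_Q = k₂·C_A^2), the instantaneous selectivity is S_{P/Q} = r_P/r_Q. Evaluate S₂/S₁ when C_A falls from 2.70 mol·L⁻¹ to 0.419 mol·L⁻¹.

41.5

S_{P/Q} = (k₁/k₂)·C_A^-2, so S₂/S₁ = (C_{A,2}/C_{A,1})^-2.
= (0.419/2.70)^(-2) = (0.1552)^(-2) = 41.5.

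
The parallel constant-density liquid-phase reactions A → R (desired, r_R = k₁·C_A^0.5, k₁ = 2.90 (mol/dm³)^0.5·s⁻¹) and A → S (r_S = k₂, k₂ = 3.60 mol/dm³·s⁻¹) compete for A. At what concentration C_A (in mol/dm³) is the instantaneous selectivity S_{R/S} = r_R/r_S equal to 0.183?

0.0516 mol/dm³

S_{R/S} = (k₁/k₂)·C_A^0.5 ⇒ C_A = (S·k₂/k₁)^(2).
= (0.183×3.60/2.90)^(2) = (0.2272)^(2) = 0.0516 mol/dm³.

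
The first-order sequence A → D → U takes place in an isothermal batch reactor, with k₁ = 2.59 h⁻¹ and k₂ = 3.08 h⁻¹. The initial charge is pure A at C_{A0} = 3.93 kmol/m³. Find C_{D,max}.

1.32 kmol/m³

For a first-order series the maximum intermediate yield is C_{D,max}/C_{A0} = (k₁/k₂)^[k₂/(k₂−k₁)].
= (2.59/3.08)^(3.08/(3.08−2.59)) = (0.8409)^(6.286) = 0.3365.
C_{D,max} = 0.3365×3.93 = 1.32 kmol/m³.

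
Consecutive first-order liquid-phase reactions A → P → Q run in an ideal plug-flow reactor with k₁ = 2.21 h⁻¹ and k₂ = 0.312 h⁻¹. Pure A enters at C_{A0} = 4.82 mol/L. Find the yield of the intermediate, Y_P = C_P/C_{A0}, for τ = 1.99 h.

0.611

For first-order series with pure A initially, C_P(τ) = k₁C_{A0}/(k₂−k₁)·(e^(−k₁τ) − e^(−k₂τ)).
e^(−k₁τ) = e^(−2.21×1.99) = e^(−4.398) = 0.01230; e^(−k₂τ) = e^(−0.6209) = 0.5375.
C_P = 2.21×4.82/(0.312−2.21) × (0.01230−0.5375) = (-5.612)×(-0.5252) = 2.947 mol/L.
Y_P = C_P/C_{A0} = 2.947/4.82 = 0.611.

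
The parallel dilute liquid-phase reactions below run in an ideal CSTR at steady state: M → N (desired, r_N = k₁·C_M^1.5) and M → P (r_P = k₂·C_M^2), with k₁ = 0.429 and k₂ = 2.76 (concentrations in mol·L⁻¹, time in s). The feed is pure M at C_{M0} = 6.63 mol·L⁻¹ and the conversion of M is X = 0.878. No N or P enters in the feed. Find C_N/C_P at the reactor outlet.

0.173

Exit C_M = C_{M0}(1−X) = 6.63×0.122 = 0.8089 mol·L⁻¹.
A CSTR operates uniformly at the exit composition, giving r_N = 0.3121 and r_P = 1.806 (each k·C_M^n at C_M = 0.8089).
Overall selectivity = C_N/C_P = r_Nτ/(r_Pτ) = r_N/r_P = 0.173.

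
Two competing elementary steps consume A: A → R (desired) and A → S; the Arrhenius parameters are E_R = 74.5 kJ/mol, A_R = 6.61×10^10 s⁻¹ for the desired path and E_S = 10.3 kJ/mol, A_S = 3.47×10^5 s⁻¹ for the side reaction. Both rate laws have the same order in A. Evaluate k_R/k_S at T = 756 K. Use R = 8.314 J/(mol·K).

With equal orders, S_{R/S} = k_R/k_S = (A_R/A_S)·exp[(E_S−E_R)/(RT)].
(E_S−E_R)/(RT) = (10.3−74.5)×10³/(8.314×756) = -64200/6285 = -10.21.
k_R/k_S = (6.61×10^10/3.47×10^5)·exp(-10.21) = 1.905×10^5 × 3.665×10^-5 = 6.98.

6.98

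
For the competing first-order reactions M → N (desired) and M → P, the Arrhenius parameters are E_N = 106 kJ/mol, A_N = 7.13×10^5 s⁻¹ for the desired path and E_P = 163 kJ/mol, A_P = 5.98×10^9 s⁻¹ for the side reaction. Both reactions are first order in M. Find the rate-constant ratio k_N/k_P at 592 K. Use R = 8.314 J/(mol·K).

12.8

With equal orders, S_{N/P} = k_N/k_P = (A_N/A_P)·exp[(E_P−E_N)/(RT)].
(E_P−E_N)/(RT) = (163−106)×10³/(8.314×592) = 57000/4922 = 11.58.
k_N/k_P = (7.13×10^5/5.98×10^9)·exp(11.58) = 1.192×10^-4 × 1.070×10^5 = 12.8.
Since E_N < E_P, lowering the temperature improves selectivity toward N.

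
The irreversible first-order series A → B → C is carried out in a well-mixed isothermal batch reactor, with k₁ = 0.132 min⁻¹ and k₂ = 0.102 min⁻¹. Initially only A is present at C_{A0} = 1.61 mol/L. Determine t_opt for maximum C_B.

The intermediate peaks when r₁ = r₂, i.e. k₁e^(−k₁t) = k₂e^(−k₂t), giving t_opt = ln(k₂/k₁)/(k₂−k₁).
= ln(0.102/0.132)/(0.102−0.132) = ln(0.7727)/-0.03000 = -0.2578/-0.03000 = 8.59 min.

8.59 min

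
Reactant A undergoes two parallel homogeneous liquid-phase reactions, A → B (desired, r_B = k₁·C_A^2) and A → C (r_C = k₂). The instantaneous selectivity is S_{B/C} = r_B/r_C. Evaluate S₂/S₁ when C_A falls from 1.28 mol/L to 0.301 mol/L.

0.0553

S_{B/C} = (k₁/k₂)·C_A^2, so S₂/S₁ = (C_{A,2}/C_{A,1})^2.
= (0.301/1.28)^2 = (0.2352)^2 = 0.0553.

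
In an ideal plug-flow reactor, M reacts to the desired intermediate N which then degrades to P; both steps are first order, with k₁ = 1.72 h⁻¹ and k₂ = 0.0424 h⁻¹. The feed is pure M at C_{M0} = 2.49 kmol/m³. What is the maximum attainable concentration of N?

2.27 kmol/m³

Evaluating C_N at τ_opt = ln(k₂/k₁)/(k₂−k₁) gives C_{N,max}/C_{M0} = (k₁/k₂)^[k₂/(k₂−k₁)].
= (1.72/0.0424)^(0.0424/(0.0424−1.72)) = (40.57)^(-0.02527) = 0.9107.
C_{N,max} = 0.9107×2.49 = 2.27 kmol/m³.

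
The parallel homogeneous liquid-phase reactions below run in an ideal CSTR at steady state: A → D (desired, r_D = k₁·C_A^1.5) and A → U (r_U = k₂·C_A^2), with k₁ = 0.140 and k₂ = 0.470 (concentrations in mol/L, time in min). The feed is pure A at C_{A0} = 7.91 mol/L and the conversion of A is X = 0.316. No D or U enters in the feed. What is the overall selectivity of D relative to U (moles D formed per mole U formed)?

Exit C_A = C_{A0}(1−X) = 7.91×0.684 = 5.410 mol/L.
Rates in a CSTR are evaluated at the outlet concentration: r_D = 0.140×5.410^1.5 = 1.762, r_U = 0.470×5.410^2 = 13.76.
Overall selectivity = C_D/C_U = r_Dτ/(r_Uτ) = r_D/r_U = 0.128.

0.128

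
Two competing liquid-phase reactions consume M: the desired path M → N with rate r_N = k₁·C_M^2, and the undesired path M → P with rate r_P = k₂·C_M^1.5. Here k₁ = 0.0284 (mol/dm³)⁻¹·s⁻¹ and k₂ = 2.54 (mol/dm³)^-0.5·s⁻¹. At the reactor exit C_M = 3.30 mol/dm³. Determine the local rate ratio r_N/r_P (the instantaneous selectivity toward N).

S_{N/P} = r_N/r_P = (k₁·C_M^2)/(k₂·C_M^1.5) = (k₁/k₂)·C_M^0.5.
= (0.0284×3.300^2) / (2.54×3.300^1.5) = 0.3093/15.23 = 0.0203.

0.0203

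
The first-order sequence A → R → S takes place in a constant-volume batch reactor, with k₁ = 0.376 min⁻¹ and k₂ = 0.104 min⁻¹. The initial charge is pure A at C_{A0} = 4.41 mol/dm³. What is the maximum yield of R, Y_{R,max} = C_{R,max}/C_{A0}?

For a first-order series the maximum intermediate yield is C_{R,max}/C_{A0} = (k₁/k₂)^[k₂/(k₂−k₁)].
= (0.376/0.104)^(0.104/(0.104−0.376)) = (3.615)^(-0.3824) = 0.6118.

0.612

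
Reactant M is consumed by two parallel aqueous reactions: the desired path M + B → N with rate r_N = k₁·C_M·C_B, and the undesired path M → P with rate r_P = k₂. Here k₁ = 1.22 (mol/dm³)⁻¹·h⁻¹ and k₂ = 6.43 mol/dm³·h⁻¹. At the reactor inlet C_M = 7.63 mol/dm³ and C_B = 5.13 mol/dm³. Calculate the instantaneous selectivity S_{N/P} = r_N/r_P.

7.43

S_{N/P} = r_N/r_P = (k₁·C_M·C_B)/(k₂) = (k₁/k₂)·C_M·C_B.
= (1.22×7.630×5.130) / (6.43) = 47.75/6.430 = 7.43.
Since the desired path is higher order in M, keeping C_M high (PFR or concentrated feed) favours N.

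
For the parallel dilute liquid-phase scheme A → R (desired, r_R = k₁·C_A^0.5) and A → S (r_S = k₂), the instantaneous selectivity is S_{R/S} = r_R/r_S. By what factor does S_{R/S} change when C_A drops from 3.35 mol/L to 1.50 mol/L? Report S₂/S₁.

S_{R/S} = (k₁/k₂)·C_A^0.5, so S₂/S₁ = (C_{A,2}/C_{A,1})^0.5.
= (1.50/3.35)^0.5 = (0.4478)^0.5 = 0.669.

0.669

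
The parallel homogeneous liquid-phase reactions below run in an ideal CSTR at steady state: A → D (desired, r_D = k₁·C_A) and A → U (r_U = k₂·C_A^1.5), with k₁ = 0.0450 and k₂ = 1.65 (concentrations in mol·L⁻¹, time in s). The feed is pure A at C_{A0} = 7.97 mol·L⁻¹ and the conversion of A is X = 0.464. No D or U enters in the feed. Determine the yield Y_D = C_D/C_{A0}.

Exit C_A = C_{A0}(1−X) = 7.97×0.536 = 4.272 mol·L⁻¹.
Rates in a CSTR are evaluated at the outlet concentration: r_D = 0.0450×4.272 = 0.1922, r_U = 1.65×4.272^1.5 = 14.57.
Fraction of consumed A going to D: r_D/(r_D+r_U) = 0.01302.
C_D = 0.01302·C_{A0}·X = 0.01302×7.97×0.464 = 0.0482 mol·L⁻¹; Y_D = C_D/C_{A0} = 0.00604.

0.00604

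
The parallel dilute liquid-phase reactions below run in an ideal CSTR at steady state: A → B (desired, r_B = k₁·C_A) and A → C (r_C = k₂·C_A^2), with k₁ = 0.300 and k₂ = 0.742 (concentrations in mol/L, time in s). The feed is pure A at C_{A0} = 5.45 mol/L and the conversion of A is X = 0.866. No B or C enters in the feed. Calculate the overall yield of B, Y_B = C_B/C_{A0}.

Exit C_A = C_{A0}(1−X) = 5.45×0.134 = 0.7303 mol/L.
In a CSTR the entire volume is at exit conditions, so r_B = 0.300×0.7303 = 0.2191 and r_C = 0.742×0.7303^2 = 0.3957.
Fraction of consumed A going to B: r_B/(r_B+r_C) = 0.3563.
C_B = 0.3563·C_{A0}·X = 0.3563×5.45×0.866 = 1.68 mol/L; Y_B = C_B/C_{A0} = 0.309.

0.309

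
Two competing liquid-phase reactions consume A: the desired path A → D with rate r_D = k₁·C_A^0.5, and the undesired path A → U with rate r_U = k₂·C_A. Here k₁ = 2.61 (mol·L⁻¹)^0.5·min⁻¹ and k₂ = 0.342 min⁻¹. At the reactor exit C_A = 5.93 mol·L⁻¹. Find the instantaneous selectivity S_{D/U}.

3.13

S_{D/U} = r_D/r_U = (k₁·C_A^0.5)/(k₂·C_A) = (k₁/k₂)·C_A^-0.5.
= (2.61×5.930^0.5) / (0.342×5.930) = 6.356/2.028 = 3.13.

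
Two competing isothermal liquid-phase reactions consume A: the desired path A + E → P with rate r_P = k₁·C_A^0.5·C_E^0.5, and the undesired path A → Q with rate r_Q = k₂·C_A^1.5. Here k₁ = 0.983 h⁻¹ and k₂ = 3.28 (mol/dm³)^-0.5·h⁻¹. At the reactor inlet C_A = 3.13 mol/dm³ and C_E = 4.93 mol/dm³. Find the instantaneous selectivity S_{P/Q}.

0.213

S_{P/Q} = r_P/r_Q = (k₁·C_A^0.5·C_E^0.5)/(k₂·C_A^1.5) = (k₁/k₂)·C_A⁻¹·C_E^0.5.
= (0.983×3.130^0.5×4.930^0.5) / (3.28×3.130^1.5) = 3.861/18.16 = 0.213.
The undesired path is higher order in A, so low C_A (CSTR or dilute feed) favours P.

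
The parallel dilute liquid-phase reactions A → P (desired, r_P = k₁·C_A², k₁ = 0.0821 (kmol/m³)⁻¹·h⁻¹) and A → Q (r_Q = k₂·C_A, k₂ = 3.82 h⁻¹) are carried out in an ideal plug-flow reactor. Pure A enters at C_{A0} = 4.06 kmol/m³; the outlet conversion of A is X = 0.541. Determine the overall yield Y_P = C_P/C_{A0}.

C_A = C_{A0}(1−X) = 1.864 kmol/m³.
Along a PFR/batch, dC_Q/dC_A = −r_Q/(r_P+r_Q) = −k₂/(k₂+k₁·C_A).
Integrating from C_{A0} to C_A: C_Q = (3.82/0.0821)·ln[(3.82+0.0821·4.06)/(3.82+0.0821·1.86)] = 46.53·ln(4.153/3.973) = 2.065 kmol/m³.
Then C_P = (C_{A0}−C_A) − C_Q = 2.196 − 2.065 = 0.1311 kmol/m³.
Y_P = C_P/C_{A0} = 0.1311/4.06 = 0.0323.

0.0323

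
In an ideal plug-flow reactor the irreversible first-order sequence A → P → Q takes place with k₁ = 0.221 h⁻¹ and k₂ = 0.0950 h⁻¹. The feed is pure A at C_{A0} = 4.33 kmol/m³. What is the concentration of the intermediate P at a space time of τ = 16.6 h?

1.38 kmol/m³

The intermediate concentration in a first-order A→B→C sequence is C_P = k₁C_{A0}(e^(−k₁τ) − e^(−k₂τ))/(k₂−k₁).
e^(−k₁τ) = e^(−0.221×16.6) = e^(−3.669) = 0.02551; e^(−k₂τ) = e^(−1.577) = 0.2066.
C_P = 0.221×4.33/(0.0950−0.221) × (0.02551−0.2066) = (-7.595)×(-0.1811) = 1.375 kmol/m³.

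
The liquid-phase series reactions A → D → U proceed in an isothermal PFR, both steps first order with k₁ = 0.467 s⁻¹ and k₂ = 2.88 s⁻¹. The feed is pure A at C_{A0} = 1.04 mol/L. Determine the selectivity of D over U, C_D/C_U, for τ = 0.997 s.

0.422

The intermediate concentration in a first-order A→B→C sequence is C_D = k₁C_{A0}(e^(−k₁τ) − e^(−k₂τ))/(k₂−k₁).
e^(−k₁τ) = e^(−0.467×0.997) = e^(−0.4656) = 0.6278; e^(−k₂τ) = e^(−2.871) = 0.05662.
C_D = 0.467×1.04/(2.88−0.467) × (0.6278−0.05662) = 0.2013×0.5711 = 0.1150 mol/L.
C_A = C_{A0}e^(−k₁τ) = 0.6529 mol/L, so C_U = C_{A0}−C_A−C_D = 0.2722 mol/L; C_D/C_U = 0.422.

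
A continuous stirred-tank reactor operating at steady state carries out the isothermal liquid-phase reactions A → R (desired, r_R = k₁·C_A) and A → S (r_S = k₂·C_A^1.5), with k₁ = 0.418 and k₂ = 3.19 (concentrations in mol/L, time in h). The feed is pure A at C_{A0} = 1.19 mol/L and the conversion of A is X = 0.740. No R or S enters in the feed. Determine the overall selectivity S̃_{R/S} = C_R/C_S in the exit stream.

0.236

Exit C_A = C_{A0}(1−X) = 1.19×0.260 = 0.3094 mol/L.
A CSTR operates uniformly at the exit composition, giving r_R = 0.1293 and r_S = 0.5490 (each k·C_A^n at C_A = 0.3094).
Overall selectivity = C_R/C_S = r_Rτ/(r_Sτ) = r_R/r_S = 0.236.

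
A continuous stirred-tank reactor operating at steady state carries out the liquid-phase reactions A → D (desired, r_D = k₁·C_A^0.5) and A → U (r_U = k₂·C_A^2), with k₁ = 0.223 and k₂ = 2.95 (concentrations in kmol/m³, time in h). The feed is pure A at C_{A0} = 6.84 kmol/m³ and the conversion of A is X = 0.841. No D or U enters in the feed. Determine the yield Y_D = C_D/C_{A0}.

0.0526

Exit C_A = C_{A0}(1−X) = 6.84×0.159 = 1.088 kmol/m³.
A CSTR operates uniformly at the exit composition, giving r_D = 0.2326 and r_U = 3.489 (each k·C_A^n at C_A = 1.088).
Fraction of consumed A going to D: r_D/(r_D+r_U) = 0.06249.
C_D = 0.06249·C_{A0}·X = 0.06249×6.84×0.841 = 0.359 kmol/m³; Y_D = C_D/C_{A0} = 0.0526.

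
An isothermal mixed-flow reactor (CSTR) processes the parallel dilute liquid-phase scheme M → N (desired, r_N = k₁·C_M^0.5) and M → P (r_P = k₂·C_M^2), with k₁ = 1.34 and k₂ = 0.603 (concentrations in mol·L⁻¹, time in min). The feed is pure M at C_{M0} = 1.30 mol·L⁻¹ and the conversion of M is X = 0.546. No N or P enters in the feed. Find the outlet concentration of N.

0.590 mol·L⁻¹

Exit C_M = C_{M0}(1−X) = 1.30×0.454 = 0.5902 mol·L⁻¹.
A CSTR operates uniformly at the exit composition, giving r_N = 1.029 and r_P = 0.2100 (each k·C_M^n at C_M = 0.5902).
Fraction of consumed M going to N: r_N/(r_N+r_P) = 0.8305.
C_N = 0.8305·C_{M0}·X = 0.8305×1.30×0.546 = 0.590 mol·L⁻¹.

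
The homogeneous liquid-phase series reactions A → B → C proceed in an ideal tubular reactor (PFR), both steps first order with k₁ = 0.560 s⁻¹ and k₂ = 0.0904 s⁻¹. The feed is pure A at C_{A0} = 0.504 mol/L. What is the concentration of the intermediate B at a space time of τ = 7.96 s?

The intermediate concentration in a first-order A→B→C sequence is C_B = k₁C_{A0}(e^(−k₁τ) − e^(−k₂τ))/(k₂−k₁).
e^(−k₁τ) = e^(−0.560×7.96) = e^(−4.458) = 0.01159; e^(−k₂τ) = e^(−0.7196) = 0.4870.
C_B = 0.560×0.504/(0.0904−0.560) × (0.01159−0.4870) = (-0.6010)×(-0.4754) = 0.2857 mol/L.

0.286 mol/L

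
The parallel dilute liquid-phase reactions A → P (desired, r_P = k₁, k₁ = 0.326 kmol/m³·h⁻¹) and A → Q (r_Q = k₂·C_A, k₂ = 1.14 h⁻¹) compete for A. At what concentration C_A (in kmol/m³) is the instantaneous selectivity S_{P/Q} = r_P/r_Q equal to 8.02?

S_{P/Q} = (k₁/k₂)·C_A⁻¹ ⇒ C_A = (S·k₂/k₁)^(-1).
= (8.02×1.14/0.326)^(-1) = (28.05)^(-1) = 0.0357 kmol/m³.

0.0357 kmol/m³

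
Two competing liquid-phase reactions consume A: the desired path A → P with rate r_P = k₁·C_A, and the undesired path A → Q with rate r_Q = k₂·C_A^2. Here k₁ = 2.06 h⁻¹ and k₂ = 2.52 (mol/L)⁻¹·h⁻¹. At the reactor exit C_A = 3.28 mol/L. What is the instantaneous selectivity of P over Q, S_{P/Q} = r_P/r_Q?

0.249

S_{P/Q} = r_P/r_Q = (k₁·C_A)/(k₂·C_A^2) = (k₁/k₂)·C_A⁻¹.
= (2.06×3.280) / (2.52×3.280^2) = 6.757/27.11 = 0.249.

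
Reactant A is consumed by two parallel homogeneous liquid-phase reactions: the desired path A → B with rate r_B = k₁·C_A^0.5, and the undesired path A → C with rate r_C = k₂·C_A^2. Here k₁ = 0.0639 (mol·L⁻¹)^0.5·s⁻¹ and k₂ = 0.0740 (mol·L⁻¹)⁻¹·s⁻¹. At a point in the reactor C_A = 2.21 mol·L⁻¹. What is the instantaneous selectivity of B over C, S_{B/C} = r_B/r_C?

S_{B/C} = r_B/r_C = (k₁·C_A^0.5)/(k₂·C_A^2) = (k₁/k₂)·C_A^-1.5.
= (0.0639×2.210^0.5) / (0.0740×2.210^2) = 0.09499/0.3614 = 0.263.
The undesired path is higher order in A, so low C_A (CSTR or dilute feed) favours B.

0.263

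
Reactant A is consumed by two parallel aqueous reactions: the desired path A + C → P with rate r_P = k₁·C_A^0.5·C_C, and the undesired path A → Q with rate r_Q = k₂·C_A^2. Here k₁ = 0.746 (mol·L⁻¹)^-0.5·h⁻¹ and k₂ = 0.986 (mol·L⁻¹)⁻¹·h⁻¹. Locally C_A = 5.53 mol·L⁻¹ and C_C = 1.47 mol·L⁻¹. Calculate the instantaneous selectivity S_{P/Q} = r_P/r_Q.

S_{P/Q} = r_P/r_Q = (k₁·C_A^0.5·C_C)/(k₂·C_A^2) = (k₁/k₂)·C_A^-1.5·C_C.
= (0.746×5.530^0.5×1.470) / (0.986×5.530^2) = 2.579/30.15 = 0.0855.
The undesired path is higher order in A, so low C_A (CSTR or dilute feed) favours P.

0.0855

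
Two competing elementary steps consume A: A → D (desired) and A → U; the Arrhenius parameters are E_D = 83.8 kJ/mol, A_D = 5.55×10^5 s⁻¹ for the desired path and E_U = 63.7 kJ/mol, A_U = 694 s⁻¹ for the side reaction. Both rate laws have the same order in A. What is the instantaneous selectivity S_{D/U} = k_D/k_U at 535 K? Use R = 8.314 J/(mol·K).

8.72

Since both paths have the same order in A, the concentration cancels and S_{D/U} = k_D/k_U = (A_D/A_U)·exp[(E_U−E_D)/(RT)].
(E_U−E_D)/(RT) = (63.7−83.8)×10³/(8.314×535) = -20100/4448 = -4.519.
k_D/k_U = (5.55×10^5/694)·exp(-4.519) = 799.7 × 0.01090 = 8.72.
Since E_D > E_U, raising the temperature improves selectivity toward D.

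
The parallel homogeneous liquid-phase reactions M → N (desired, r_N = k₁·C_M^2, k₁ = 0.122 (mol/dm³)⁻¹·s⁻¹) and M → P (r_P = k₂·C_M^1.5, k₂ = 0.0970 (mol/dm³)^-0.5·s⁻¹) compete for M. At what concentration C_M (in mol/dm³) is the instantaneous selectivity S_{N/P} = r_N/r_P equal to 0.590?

S_{N/P} = (k₁/k₂)·C_M^0.5 ⇒ C_M = (S·k₂/k₁)^(2).
= (0.590×0.0970/0.122)^(2) = (0.4691)^(2) = 0.220 mol/dm³.

0.220 mol/dm³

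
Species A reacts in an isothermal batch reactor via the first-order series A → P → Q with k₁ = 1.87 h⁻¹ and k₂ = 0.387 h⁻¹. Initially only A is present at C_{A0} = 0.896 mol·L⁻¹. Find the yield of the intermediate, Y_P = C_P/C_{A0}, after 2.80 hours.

Solving the coupled first-order balances gives C_P(t) = [k₁/(k₂−k₁)]·C_{A0}·(e^(−k₁t) − e^(−k₂t)).
e^(−k₁t) = e^(−1.87×2.80) = e^(−5.236) = 0.005322; e^(−k₂t) = e^(−1.084) = 0.3384.
C_P = 1.87×0.896/(0.387−1.87) × (0.005322−0.3384) = (-1.130)×(-0.3331) = 0.3763 mol·L⁻¹.
Y_P = C_P/C_{A0} = 0.3763/0.896 = 0.420.

0.420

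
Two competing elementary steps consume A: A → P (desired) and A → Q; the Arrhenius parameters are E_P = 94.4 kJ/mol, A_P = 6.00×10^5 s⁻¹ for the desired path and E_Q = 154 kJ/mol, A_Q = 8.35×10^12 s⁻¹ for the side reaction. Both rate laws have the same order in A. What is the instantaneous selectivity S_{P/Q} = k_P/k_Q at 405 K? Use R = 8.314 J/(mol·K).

With equal orders, S_{P/Q} = k_P/k_Q = (A_P/A_Q)·exp[(E_Q−E_P)/(RT)].
(E_Q−E_P)/(RT) = (154−94.4)×10³/(8.314×405) = 59600/3367 = 17.70.
k_P/k_Q = (6.00×10^5/8.35×10^12)·exp(17.70) = 7.186×10^-8 × 4.866×10^7 = 3.50.

3.50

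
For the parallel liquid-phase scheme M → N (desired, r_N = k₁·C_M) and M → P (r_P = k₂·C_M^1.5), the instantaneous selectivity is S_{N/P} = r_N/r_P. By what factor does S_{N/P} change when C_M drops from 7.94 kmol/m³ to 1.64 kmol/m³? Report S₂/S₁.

S_{N/P} = (k₁/k₂)·C_M^-0.5, so S₂/S₁ = (C_{M,2}/C_{M,1})^-0.5.
= (1.64/7.94)^(-0.5) = (0.2065)^(-0.5) = 2.20.
Selectivity toward N rises as C_M falls — low-concentration operation is favoured.

2.20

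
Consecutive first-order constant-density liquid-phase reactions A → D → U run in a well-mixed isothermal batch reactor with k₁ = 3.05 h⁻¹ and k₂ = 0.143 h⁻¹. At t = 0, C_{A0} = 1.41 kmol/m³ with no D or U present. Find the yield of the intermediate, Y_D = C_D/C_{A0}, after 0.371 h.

0.657

The intermediate concentration in a first-order A→B→C sequence is C_D = k₁C_{A0}(e^(−k₁t) − e^(−k₂t))/(k₂−k₁).
e^(−k₁t) = e^(−3.05×0.371) = e^(−1.132) = 0.3225; e^(−k₂t) = e^(−0.05305) = 0.9483.
C_D = 3.05×1.41/(0.143−3.05) × (0.3225−0.9483) = (-1.479)×(-0.6258) = 0.9258 kmol/m³.
Y_D = C_D/C_{A0} = 0.9258/1.41 = 0.657.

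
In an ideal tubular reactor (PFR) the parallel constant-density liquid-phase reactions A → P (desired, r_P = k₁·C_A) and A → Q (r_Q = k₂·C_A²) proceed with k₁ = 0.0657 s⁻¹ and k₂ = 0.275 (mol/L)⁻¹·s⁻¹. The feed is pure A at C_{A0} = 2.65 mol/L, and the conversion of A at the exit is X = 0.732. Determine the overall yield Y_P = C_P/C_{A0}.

0.100

C_A = C_{A0}(1−X) = 0.7102 mol/L.
Along a PFR/batch, dC_P/dC_A = −r_P/(r_P+r_Q) = −k₁/(k₁+k₂·C_A).
Integrating from C_{A0} to C_A: C_P = (0.0657/0.275)·ln[(0.0657+0.275·2.65)/(0.0657+0.275·0.710)] = 0.2389·ln(0.7944/0.2610) = 0.2659 mol/L.
Y_P = C_P/C_{A0} = 0.2659/2.65 = 0.100.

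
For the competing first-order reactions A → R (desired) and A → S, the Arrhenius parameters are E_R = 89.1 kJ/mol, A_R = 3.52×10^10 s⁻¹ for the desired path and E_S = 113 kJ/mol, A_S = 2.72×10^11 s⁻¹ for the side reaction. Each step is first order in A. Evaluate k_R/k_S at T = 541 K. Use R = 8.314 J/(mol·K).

k_R/k_S = (A_R/A_S)·exp[−(E_R−E_S)/(RT)] = (A_R/A_S)·exp[(E_S−E_R)/(RT)].
(E_S−E_R)/(RT) = (113−89.1)×10³/(8.314×541) = 23900/4498 = 5.314.
k_R/k_S = (3.52×10^10/2.72×10^11)·exp(5.314) = 0.1294 × 203.1 = 26.3.

26.3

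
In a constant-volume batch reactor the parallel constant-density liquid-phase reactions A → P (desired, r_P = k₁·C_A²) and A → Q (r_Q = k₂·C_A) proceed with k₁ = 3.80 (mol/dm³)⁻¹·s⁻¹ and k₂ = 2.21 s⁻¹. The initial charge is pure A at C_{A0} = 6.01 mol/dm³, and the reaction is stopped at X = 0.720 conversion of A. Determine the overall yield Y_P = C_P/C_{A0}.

0.617

C_A = C_{A0}(1−X) = 1.683 mol/dm³.
Along a PFR/batch, dC_Q/dC_A = −r_Q/(r_P+r_Q) = −k₂/(k₂+k₁·C_A).
Integrating from C_{A0} to C_A: C_Q = (2.21/3.80)·ln[(2.21+3.80·6.01)/(2.21+3.80·1.68)] = 0.5816·ln(25.05/8.605) = 0.6214 mol/dm³.
Then C_P = (C_{A0}−C_A) − C_Q = 4.327 − 0.6214 = 3.706 mol/dm³.
Y_P = C_P/C_{A0} = 3.706/6.01 = 0.617.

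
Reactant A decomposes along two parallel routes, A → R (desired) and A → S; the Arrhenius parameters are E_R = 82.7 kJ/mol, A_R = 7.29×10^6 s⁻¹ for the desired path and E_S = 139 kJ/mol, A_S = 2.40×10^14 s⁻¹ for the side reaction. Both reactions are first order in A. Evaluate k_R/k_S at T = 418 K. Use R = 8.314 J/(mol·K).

0.330

Since both paths have the same order in A, the concentration cancels and S_{R/S} = k_R/k_S = (A_R/A_S)·exp[(E_S−E_R)/(RT)].
(E_S−E_R)/(RT) = (139−82.7)×10³/(8.314×418) = 56300/3475 = 16.20.
k_R/k_S = (7.29×10^6/2.40×10^14)·exp(16.20) = 3.037×10^-8 × 1.086×10^7 = 0.330.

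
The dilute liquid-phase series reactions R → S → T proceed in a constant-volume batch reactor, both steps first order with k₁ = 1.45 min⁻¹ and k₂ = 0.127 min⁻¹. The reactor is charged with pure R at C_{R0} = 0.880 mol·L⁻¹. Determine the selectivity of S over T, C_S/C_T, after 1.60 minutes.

Solving the coupled first-order balances gives C_S(t) = [k₁/(k₂−k₁)]·C_{R0}·(e^(−k₁t) − e^(−k₂t)).
e^(−k₁t) = e^(−1.45×1.60) = e^(−2.320) = 0.09827; e^(−k₂t) = e^(−0.2032) = 0.8161.
C_S = 1.45×0.880/(0.127−1.45) × (0.09827−0.8161) = (-0.9645)×(-0.7178) = 0.6923 mol·L⁻¹.
C_R = C_{R0}e^(−k₁t) = 0.08648 mol·L⁻¹, so C_T = C_{R0}−C_R−C_S = 0.1012 mol·L⁻¹; C_S/C_T = 6.84.

6.84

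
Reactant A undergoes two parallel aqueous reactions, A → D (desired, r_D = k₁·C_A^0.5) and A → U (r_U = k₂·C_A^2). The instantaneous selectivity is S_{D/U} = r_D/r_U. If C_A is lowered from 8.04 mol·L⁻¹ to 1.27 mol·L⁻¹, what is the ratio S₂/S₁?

15.9

S_{D/U} = (k₁/k₂)·C_A^-1.5, so S₂/S₁ = (C_{A,2}/C_{A,1})^-1.5.
= (1.27/8.04)^(-1.5) = (0.1580)^(-1.5) = 15.9.
Selectivity toward D rises as C_A falls — low-concentration operation is favoured.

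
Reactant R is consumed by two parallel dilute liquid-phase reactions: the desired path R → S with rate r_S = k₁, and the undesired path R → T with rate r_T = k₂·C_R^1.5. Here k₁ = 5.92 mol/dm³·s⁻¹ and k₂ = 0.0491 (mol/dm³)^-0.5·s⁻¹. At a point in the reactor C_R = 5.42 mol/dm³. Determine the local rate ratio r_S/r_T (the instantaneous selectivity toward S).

S_{S/T} = r_S/r_T = (k₁)/(k₂·C_R^1.5) = (k₁/k₂)·C_R^-1.5.
= (5.92) / (0.0491×5.420^1.5) = 5.920/0.6196 = 9.56.
The undesired path is higher order in R, so low C_R (CSTR or dilute feed) favours S.

9.56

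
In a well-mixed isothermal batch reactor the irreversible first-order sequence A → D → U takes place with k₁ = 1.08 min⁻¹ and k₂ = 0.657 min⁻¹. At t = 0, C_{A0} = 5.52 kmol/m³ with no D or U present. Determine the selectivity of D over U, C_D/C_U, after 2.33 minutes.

Solving the coupled first-order balances gives C_D(t) = [k₁/(k₂−k₁)]·C_{A0}·(e^(−k₁t) − e^(−k₂t)).
e^(−k₁t) = e^(−1.08×2.33) = e^(−2.516) = 0.08075; e^(−k₂t) = e^(−1.531) = 0.2164.
C_D = 1.08×5.52/(0.657−1.08) × (0.08075−0.2164) = (-14.09)×(-0.1356) = 1.911 kmol/m³.
C_A = C_{A0}e^(−k₁t) = 0.4457 kmol/m³, so C_U = C_{A0}−C_A−C_D = 3.163 kmol/m³; C_D/C_U = 0.604.

0.604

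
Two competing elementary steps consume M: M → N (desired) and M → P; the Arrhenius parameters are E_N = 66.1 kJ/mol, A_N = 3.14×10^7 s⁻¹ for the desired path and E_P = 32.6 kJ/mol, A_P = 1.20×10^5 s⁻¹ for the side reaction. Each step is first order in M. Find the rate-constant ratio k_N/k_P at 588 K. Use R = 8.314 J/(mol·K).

Since both paths have the same order in M, the concentration cancels and S_{N/P} = k_N/k_P = (A_N/A_P)·exp[(E_P−E_N)/(RT)].
(E_P−E_N)/(RT) = (32.6−66.1)×10³/(8.314×588) = -33500/4889 = -6.853.
k_N/k_P = (3.14×10^7/1.20×10^5)·exp(-6.853) = 261.7 × 0.001057 = 0.276.

0.276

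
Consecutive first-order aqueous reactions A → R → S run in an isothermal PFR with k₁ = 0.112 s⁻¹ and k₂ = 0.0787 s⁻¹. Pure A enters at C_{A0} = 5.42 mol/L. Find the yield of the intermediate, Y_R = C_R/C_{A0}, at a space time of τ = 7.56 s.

For first-order series with pure A initially, C_R(τ) = k₁C_{A0}/(k₂−k₁)·(e^(−k₁τ) − e^(−k₂τ)).
e^(−k₁τ) = e^(−0.112×7.56) = e^(−0.8467) = 0.4288; e^(−k₂τ) = e^(−0.5950) = 0.5516.
C_R = 0.112×5.42/(0.0787−0.112) × (0.4288−0.5516) = (-18.23)×(-0.1228) = 2.238 mol/L.
Y_R = C_R/C_{A0} = 2.238/5.42 = 0.413.

0.413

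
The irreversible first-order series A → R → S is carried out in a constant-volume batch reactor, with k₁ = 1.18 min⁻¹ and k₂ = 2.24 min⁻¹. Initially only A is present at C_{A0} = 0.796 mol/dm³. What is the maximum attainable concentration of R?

At the optimum, C_{R,max}/C_{A0} = (k₁/k₂)^[k₂/(k₂−k₁)].
= (1.18/2.24)^(2.24/(2.24−1.18)) = (0.5268)^(2.113) = 0.2581.
C_{R,max} = 0.2581×0.796 = 0.205 mol/dm³.

0.205 mol/dm³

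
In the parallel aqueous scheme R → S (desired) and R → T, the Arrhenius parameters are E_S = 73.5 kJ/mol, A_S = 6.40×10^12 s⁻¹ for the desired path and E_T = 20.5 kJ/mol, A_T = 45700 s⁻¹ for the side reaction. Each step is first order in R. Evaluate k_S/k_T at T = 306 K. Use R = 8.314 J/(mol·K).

Since both paths have the same order in R, the concentration cancels and S_{S/T} = k_S/k_T = (A_S/A_T)·exp[(E_T−E_S)/(RT)].
(E_T−E_S)/(RT) = (20.5−73.5)×10³/(8.314×306) = -53000/2544 = -20.83.
k_S/k_T = (6.40×10^12/45700)·exp(-20.83) = 1.400×10^8 × 8.964×10^-10 = 0.126.
Since E_S > E_T, raising the temperature improves selectivity toward S.

0.126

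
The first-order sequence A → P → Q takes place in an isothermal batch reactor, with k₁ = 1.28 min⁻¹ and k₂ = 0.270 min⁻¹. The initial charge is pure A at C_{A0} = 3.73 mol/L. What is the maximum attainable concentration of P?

At the optimum, C_{P,max}/C_{A0} = (k₁/k₂)^[k₂/(k₂−k₁)].
= (1.28/0.270)^(0.270/(0.270−1.28)) = (4.741)^(-0.2673) = 0.6597.
C_{P,max} = 0.6597×3.73 = 2.46 mol/L.

2.46 mol/L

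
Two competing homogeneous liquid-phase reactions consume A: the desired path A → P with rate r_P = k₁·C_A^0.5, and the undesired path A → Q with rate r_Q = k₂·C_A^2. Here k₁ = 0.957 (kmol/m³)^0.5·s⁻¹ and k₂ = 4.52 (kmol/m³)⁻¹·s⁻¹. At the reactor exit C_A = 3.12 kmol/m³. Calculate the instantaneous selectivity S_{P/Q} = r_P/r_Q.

0.0384

S_{P/Q} = r_P/r_Q = (k₁·C_A^0.5)/(k₂·C_A^2) = (k₁/k₂)·C_A^-1.5.
= (0.957×3.120^0.5) / (4.52×3.120^2) = 1.690/44.00 = 0.0384.
The undesired path is higher order in A, so low C_A (CSTR or dilute feed) favours P.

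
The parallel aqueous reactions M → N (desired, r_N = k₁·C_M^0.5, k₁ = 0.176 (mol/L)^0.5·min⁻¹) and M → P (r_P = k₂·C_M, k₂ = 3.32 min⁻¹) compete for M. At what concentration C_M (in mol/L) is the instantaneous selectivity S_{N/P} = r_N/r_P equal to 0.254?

0.0436 mol/L

S_{N/P} = (k₁/k₂)·C_M^-0.5 ⇒ C_M = (S·k₂/k₁)^(-2).
= (0.254×3.32/0.176)^(-2) = (4.791)^(-2) = 0.0436 mol/L.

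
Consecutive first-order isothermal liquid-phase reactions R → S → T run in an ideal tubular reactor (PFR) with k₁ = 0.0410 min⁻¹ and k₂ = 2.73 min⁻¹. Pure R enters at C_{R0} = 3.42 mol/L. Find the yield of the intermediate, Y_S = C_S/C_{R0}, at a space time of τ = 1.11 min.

Solving the coupled first-order balances gives C_S(τ) = [k₁/(k₂−k₁)]·C_{R0}·(e^(−k₁τ) − e^(−k₂τ)).
e^(−k₁τ) = e^(−0.0410×1.11) = e^(−0.04551) = 0.9555; e^(−k₂τ) = e^(−3.030) = 0.04830.
C_S = 0.0410×3.42/(2.73−0.0410) × (0.9555−0.04830) = 0.05215×0.9072 = 0.04731 mol/L.
Y_S = C_S/C_{R0} = 0.04731/3.42 = 0.0138.

0.0138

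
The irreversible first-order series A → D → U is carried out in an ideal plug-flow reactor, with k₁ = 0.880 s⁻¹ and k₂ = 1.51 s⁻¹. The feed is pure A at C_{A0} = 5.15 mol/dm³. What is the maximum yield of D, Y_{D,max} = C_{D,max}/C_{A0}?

0.274

Evaluating C_D at τ_opt = ln(k₂/k₁)/(k₂−k₁) gives C_{D,max}/C_{A0} = (k₁/k₂)^[k₂/(k₂−k₁)].
= (0.880/1.51)^(1.51/(1.51−0.880)) = (0.5828)^(2.397) = 0.2741.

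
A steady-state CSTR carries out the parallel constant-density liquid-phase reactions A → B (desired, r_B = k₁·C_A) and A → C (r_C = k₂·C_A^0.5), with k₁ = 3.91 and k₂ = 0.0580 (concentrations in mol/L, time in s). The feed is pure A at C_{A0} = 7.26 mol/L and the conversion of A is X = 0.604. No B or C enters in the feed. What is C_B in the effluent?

Exit C_A = C_{A0}(1−X) = 7.26×0.396 = 2.875 mol/L.
In a CSTR the entire volume is at exit conditions, so r_B = 3.91×2.875 = 11.24 and r_C = 0.0580×2.875^0.5 = 0.09834.
Fraction of consumed A going to B: r_B/(r_B+r_C) = 0.9913.
C_B = 0.9913·C_{A0}·X = 0.9913×7.26×0.604 = 4.35 mol/L.

4.35 mol/L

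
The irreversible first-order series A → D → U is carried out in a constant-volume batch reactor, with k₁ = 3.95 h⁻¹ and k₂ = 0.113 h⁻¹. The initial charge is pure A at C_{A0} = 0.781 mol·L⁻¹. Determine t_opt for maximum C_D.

0.926 h

Setting dC_D/dt = 0 gives t_opt = ln(k₂/k₁)/(k₂−k₁).
= ln(0.113/3.95)/(0.113−3.95) = ln(0.02861)/-3.837 = -3.554/-3.837 = 0.926 h.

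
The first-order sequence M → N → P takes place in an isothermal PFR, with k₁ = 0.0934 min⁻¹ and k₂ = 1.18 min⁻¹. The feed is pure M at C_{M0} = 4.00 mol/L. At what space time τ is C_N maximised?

Setting dC_N/dτ = 0 gives τ_opt = ln(k₂/k₁)/(k₂−k₁).
= ln(1.18/0.0934)/(1.18−0.0934) = ln(12.63)/1.087 = 2.536/1.087 = 2.33 min.

2.33 min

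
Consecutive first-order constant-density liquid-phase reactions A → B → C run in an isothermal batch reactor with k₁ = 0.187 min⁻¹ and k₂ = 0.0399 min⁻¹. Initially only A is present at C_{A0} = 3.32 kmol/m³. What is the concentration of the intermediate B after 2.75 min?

For first-order series with pure A initially, C_B(t) = k₁C_{A0}/(k₂−k₁)·(e^(−k₁t) − e^(−k₂t)).
e^(−k₁t) = e^(−0.187×2.75) = e^(−0.5142) = 0.5979; e^(−k₂t) = e^(−0.1097) = 0.8961.
C_B = 0.187×3.32/(0.0399−0.187) × (0.5979−0.8961) = (-4.221)×(-0.2981) = 1.258 kmol/m³.

1.26 kmol/m³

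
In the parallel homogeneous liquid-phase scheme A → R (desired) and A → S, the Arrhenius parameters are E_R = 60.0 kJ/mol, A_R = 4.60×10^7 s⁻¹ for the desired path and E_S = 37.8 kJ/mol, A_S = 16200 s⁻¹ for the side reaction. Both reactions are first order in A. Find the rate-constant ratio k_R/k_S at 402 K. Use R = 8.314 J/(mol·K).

Since both paths have the same order in A, the concentration cancels and S_{R/S} = k_R/k_S = (A_R/A_S)·exp[(E_S−E_R)/(RT)].
(E_S−E_R)/(RT) = (37.8−60.0)×10³/(8.314×402) = -22200/3342 = -6.642.
k_R/k_S = (4.60×10^7/16200)·exp(-6.642) = 2840 × 0.001304 = 3.70.

3.70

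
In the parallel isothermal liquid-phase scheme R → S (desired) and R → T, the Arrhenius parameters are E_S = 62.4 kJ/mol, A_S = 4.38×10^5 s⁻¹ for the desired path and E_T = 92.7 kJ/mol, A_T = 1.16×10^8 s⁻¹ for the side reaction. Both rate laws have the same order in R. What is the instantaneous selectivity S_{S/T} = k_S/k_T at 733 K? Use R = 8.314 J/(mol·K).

0.545

With equal orders, S_{S/T} = k_S/k_T = (A_S/A_T)·exp[(E_T−E_S)/(RT)].
(E_T−E_S)/(RT) = (92.7−62.4)×10³/(8.314×733) = 30300/6094 = 4.972.
k_S/k_T = (4.38×10^5/1.16×10^8)·exp(4.972) = 0.003776 × 144.3 = 0.545.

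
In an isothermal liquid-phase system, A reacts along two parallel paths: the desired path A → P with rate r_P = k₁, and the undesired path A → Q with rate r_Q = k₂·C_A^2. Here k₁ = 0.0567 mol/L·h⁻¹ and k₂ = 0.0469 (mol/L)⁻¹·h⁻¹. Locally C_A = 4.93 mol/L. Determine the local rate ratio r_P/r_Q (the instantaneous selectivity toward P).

0.0497

S_{P/Q} = r_P/r_Q = (k₁)/(k₂·C_A^2) = (k₁/k₂)·C_A^-2.
= (0.0567) / (0.0469×4.930^2) = 0.05670/1.140 = 0.0497.
The undesired path is higher order in A, so low C_A (CSTR or dilute feed) favours P.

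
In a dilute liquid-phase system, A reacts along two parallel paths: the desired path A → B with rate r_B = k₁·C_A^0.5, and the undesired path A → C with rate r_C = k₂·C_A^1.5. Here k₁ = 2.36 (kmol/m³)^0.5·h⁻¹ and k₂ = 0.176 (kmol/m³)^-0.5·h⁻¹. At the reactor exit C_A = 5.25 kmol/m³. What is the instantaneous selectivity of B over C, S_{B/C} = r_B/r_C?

S_{B/C} = r_B/r_C = (k₁·C_A^0.5)/(k₂·C_A^1.5) = (k₁/k₂)·C_A⁻¹.
= (2.36×5.250^0.5) / (0.176×5.250^1.5) = 5.407/2.117 = 2.55.

2.55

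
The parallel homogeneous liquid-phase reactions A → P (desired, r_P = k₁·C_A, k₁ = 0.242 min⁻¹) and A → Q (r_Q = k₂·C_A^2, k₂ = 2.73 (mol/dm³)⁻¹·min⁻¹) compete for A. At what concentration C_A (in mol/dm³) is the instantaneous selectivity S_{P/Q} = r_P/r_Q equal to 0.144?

0.616 mol/dm³

S_{P/Q} = (k₁/k₂)·C_A⁻¹ ⇒ C_A = (S·k₂/k₁)^(-1).
= (0.144×2.73/0.242)^(-1) = (1.624)^(-1) = 0.616 mol/dm³.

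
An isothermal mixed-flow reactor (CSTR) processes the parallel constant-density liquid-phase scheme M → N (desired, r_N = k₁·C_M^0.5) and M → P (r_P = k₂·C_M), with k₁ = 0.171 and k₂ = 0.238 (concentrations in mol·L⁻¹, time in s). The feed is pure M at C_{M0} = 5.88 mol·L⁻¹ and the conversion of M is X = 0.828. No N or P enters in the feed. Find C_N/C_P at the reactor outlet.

0.714

Exit C_M = C_{M0}(1−X) = 5.88×0.172 = 1.011 mol·L⁻¹.
A CSTR operates uniformly at the exit composition, giving r_N = 0.1720 and r_P = 0.2407 (each k·C_M^n at C_M = 1.011).
Overall selectivity = C_N/C_P = r_Nτ/(r_Pτ) = r_N/r_P = 0.714.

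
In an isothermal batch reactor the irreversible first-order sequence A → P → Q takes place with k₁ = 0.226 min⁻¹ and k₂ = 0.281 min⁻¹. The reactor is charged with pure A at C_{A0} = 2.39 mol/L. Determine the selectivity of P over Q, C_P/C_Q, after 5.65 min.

0.738

For first-order series with pure A initially, C_P(t) = k₁C_{A0}/(k₂−k₁)·(e^(−k₁t) − e^(−k₂t)).
e^(−k₁t) = e^(−0.226×5.65) = e^(−1.277) = 0.2789; e^(−k₂t) = e^(−1.588) = 0.2044.
C_P = 0.226×2.39/(0.281−0.226) × (0.2789−0.2044) = 9.821×0.07450 = 0.7316 mol/L.
C_A = C_{A0}e^(−k₁t) = 0.6666 mol/L, so C_Q = C_{A0}−C_A−C_P = 0.9918 mol/L; C_P/C_Q = 0.738.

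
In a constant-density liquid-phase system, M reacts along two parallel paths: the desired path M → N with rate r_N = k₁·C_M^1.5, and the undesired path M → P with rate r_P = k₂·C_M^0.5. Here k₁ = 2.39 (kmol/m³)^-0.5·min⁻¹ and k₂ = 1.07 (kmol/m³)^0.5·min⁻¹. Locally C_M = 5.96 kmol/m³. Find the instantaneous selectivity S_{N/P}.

S_{N/P} = r_N/r_P = (k₁·C_M^1.5)/(k₂·C_M^0.5) = (k₁/k₂)·C_M.
= (2.39×5.960^1.5) / (1.07×5.960^0.5) = 34.78/2.612 = 13.3.
Since the desired path is higher order in M, keeping C_M high (PFR or concentrated feed) favours N.

13.3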